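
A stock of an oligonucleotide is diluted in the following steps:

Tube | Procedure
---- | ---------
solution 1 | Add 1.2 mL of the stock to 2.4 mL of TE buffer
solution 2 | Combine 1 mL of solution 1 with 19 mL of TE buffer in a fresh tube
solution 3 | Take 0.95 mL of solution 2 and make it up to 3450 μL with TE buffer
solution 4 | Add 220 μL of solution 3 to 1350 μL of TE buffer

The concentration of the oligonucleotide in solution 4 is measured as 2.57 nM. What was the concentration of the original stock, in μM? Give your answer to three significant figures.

Step 1: 1.2 mL + 2.4 mL = 3.6 mL total → factor 3.6/1.2 = 3
Step 2: 1 mL + 19 mL = 20 mL total → factor 20/1 = 20
Step 3: 0.95 mL brought to 3450 μL → factor 3.45/0.95 = 3.6316
Step 4: 220 μL + 1350 μL = 1570 μL total → factor 1570/220 = 7.1364
Overall dilution factor = 3 × 20 × 3.6316 × 7.1364 = 1555
Stock = 2.57 nM × 1555 = 3996 nM = 4.00 μM

4.00 μM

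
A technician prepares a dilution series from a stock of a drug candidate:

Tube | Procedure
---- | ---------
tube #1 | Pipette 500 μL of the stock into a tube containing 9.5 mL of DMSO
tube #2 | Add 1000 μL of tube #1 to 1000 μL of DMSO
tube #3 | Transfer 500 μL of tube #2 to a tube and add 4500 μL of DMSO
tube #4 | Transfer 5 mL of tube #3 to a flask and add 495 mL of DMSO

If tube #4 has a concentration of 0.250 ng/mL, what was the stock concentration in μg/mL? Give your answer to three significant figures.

10.0 μg/mL

Step 1: 500 μL + 9.5 mL = 10000 μL total → factor 10000/500 = 20
Step 2: 1000 μL + 1000 μL = 2000 μL total → factor 2000/1000 = 2
Step 3: 500 μL + 4500 μL = 5000 μL total → factor 5000/500 = 10
Step 4: 5 mL + 495 mL = 500 mL total → factor 500/5 = 100
Overall dilution factor = 20 × 2 × 10 × 100 = 40000
Stock = 0.250 ng/mL × 40000 = 1.000 × 10^4 ng/mL = 10.0 μg/mL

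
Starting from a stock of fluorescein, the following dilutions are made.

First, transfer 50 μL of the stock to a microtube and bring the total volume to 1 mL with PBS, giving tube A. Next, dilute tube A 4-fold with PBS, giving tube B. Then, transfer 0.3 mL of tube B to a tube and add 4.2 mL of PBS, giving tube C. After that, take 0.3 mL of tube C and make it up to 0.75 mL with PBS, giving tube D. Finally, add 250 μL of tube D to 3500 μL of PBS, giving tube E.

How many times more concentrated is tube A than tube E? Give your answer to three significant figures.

Step 1: 50 μL brought to 1 mL → factor 1000/50 = 20
Step 2: 4-fold → factor 4
Step 3: 0.3 mL + 4.2 mL = 4.5 mL total → factor 4.5/0.3 = 15
Step 4: 0.3 mL brought to 0.75 mL → factor 0.75/0.3 = 2.5
Step 5: 250 μL + 3500 μL = 3750 μL total → factor 3750/250 = 15
Dilution factor to tube A = 20; to tube E = 45000
[tube A]/[tube E] = (factor to tube E)/(factor to tube A) = 45000/20 = 2.25 × 10^3

2.25 × 10^3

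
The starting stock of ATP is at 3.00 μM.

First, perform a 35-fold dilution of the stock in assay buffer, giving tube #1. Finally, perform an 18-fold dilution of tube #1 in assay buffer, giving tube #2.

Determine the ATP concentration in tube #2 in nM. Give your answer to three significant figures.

4.76 nM

Step 1: 35-fold → factor 35
Step 2: 18-fold → factor 18
Overall dilution factor = 35 × 18 = 630
Final = 3.00 μM / 630 = 0.004762 μM = 4.76 nM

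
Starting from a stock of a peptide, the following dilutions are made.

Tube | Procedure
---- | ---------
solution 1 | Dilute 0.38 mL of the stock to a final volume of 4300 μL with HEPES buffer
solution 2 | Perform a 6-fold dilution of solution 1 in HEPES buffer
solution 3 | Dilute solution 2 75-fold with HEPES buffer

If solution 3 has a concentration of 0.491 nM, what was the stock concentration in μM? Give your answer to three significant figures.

2.50 μM

Step 1: 0.38 mL brought to 4300 μL → factor 4.3/0.38 = 11.316
Step 2: 6-fold → factor 6
Step 3: 75-fold → factor 75
Overall dilution factor = 11.316 × 6 × 75 = 5092.1
Stock = 0.491 nM × 5092.1 = 2500 nM = 2.50 μM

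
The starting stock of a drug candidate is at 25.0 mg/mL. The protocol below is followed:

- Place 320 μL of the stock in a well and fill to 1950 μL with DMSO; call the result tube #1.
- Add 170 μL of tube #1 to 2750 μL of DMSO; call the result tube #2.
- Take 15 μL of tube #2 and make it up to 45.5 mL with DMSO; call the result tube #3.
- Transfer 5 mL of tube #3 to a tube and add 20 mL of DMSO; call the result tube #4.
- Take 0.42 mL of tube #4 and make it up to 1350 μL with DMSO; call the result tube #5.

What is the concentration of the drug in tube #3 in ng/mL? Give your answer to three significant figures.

78.7 ng/mL

Step 1: 320 μL brought to 1950 μL → factor 1950/320 = 6.0938
Step 2: 170 μL + 2750 μL = 2920 μL total → factor 2920/170 = 17.176
Step 3: 15 μL brought to 45.5 mL → factor 45500/15 = 3033.3
Dilution factor through tube #3 = 6.0938 × 17.176 × 3033.3 = 3.175 × 10^5
[tube #3] = 25.0 mg/mL / 3.175 × 10^5 = 7.874 × 10^-5 mg/mL = 78.7 ng/mL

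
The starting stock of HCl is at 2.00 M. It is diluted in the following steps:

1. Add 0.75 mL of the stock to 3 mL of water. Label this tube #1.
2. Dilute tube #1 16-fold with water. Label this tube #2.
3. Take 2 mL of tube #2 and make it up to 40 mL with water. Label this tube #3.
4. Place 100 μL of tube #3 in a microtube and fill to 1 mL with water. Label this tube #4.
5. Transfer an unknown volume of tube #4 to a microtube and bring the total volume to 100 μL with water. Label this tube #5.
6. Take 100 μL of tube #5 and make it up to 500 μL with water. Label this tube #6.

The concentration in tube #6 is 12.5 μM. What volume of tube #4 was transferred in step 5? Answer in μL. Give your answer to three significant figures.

Step 1: 0.75 mL + 3 mL = 3.75 mL total → factor 3.75/0.75 = 5
Step 2: 16-fold → factor 16
Step 3: 2 mL brought to 40 mL → factor 40/2 = 20
Step 4: 100 μL brought to 1 mL → factor 1000/100 = 10
Step 5: v brought to 100 μL → factor = 100 μL/v
Step 6: 100 μL brought to 500 μL → factor 500/100 = 5
Product of known-step factors = 80000
Overall factor = 2.00 M / (12.5 μM) = 1.6 × 10^5
Step-5 factor = 1.6 × 10^5 / 80000 = 2
v = 100 μL / 2 = 50.0 μL

50.0 μL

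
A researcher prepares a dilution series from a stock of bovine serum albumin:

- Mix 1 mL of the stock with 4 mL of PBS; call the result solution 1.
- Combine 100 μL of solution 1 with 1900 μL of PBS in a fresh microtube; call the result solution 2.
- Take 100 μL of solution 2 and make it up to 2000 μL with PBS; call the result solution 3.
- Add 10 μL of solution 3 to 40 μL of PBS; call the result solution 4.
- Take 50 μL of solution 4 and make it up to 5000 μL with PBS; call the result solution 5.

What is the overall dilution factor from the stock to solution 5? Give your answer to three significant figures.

1.00 × 10^6

Step 1: 1 mL + 4 mL = 5 mL total → factor 5/1 = 5
Step 2: 100 μL + 1900 μL = 2000 μL total → factor 2000/100 = 20
Step 3: 100 μL brought to 2000 μL → factor 2000/100 = 20
Step 4: 10 μL + 40 μL = 50 μL total → factor 50/10 = 5
Step 5: 50 μL brought to 5000 μL → factor 5000/50 = 100
Overall dilution factor = 5 × 20 × 20 × 5 × 100 = 1 × 10^6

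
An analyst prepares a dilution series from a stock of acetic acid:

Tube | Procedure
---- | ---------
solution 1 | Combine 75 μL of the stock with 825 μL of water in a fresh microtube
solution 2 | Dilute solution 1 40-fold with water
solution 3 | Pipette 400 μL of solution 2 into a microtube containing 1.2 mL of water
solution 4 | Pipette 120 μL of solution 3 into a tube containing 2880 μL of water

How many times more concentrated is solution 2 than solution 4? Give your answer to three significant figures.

Step 1: 75 μL + 825 μL = 900 μL total → factor 900/75 = 12
Step 2: 40-fold → factor 40
Step 3: 400 μL + 1.2 mL = 1600 μL total → factor 1600/400 = 4
Step 4: 120 μL + 2880 μL = 3000 μL total → factor 3000/120 = 25
Dilution factor to solution 2 = 480; to solution 4 = 48000
[solution 2]/[solution 4] = (factor to solution 4)/(factor to solution 2) = 48000/480 = 100

100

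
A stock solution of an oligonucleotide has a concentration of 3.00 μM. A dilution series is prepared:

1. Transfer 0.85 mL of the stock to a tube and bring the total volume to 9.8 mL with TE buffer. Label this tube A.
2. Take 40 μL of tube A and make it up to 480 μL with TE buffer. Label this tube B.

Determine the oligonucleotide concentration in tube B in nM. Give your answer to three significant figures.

21.7 nM

Step 1: 0.85 mL brought to 9.8 mL → factor 9.8/0.85 = 11.529
Step 2: 40 μL brought to 480 μL → factor 480/40 = 12
Overall dilution factor = 11.529 × 12 = 138.35
Final = 3.00 μM / 138.35 = 0.02168 μM = 21.7 nM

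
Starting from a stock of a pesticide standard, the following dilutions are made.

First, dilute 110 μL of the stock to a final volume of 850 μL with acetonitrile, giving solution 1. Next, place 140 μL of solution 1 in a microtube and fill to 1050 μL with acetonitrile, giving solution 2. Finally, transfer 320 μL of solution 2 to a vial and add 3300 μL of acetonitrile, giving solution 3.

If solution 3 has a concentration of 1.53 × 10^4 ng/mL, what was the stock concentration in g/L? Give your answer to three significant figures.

10.0 g/L

Step 1: 110 μL brought to 850 μL → factor 850/110 = 7.7273
Step 2: 140 μL brought to 1050 μL → factor 1050/140 = 7.5
Step 3: 320 μL + 3300 μL = 3620 μL total → factor 3620/320 = 11.312
Overall dilution factor = 7.7273 × 7.5 × 11.312 = 655.61
Stock = 1.53 × 10^4 ng/mL × 655.61 = 1.003 × 10^7 ng/mL = 10.0 g/L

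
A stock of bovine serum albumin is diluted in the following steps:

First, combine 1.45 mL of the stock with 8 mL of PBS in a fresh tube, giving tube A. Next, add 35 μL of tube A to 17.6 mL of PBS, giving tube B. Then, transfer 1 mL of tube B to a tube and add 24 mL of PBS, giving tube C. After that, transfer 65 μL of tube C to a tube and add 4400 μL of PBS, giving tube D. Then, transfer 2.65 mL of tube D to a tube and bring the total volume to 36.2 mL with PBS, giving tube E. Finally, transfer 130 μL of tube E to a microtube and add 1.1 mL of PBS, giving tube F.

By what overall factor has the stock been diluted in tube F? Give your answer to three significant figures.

Step 1: 1.45 mL + 8 mL = 9.45 mL total → factor 9.45/1.45 = 6.5172
Step 2: 35 μL + 17.6 mL = 17635 μL total → factor 17635/35 = 503.86
Step 3: 1 mL + 24 mL = 25 mL total → factor 25/1 = 25
Step 4: 65 μL + 4400 μL = 4465 μL total → factor 4465/65 = 68.692
Step 5: 2.65 mL brought to 36.2 mL → factor 36.2/2.65 = 13.66
Step 6: 130 μL + 1.1 mL = 1230 μL total → factor 1230/130 = 9.4615
Overall dilution factor = 6.5172 × 503.86 × 25 × 68.692 × 13.66 × 9.4615 = 7.2886 × 10^8

7.29 × 10^8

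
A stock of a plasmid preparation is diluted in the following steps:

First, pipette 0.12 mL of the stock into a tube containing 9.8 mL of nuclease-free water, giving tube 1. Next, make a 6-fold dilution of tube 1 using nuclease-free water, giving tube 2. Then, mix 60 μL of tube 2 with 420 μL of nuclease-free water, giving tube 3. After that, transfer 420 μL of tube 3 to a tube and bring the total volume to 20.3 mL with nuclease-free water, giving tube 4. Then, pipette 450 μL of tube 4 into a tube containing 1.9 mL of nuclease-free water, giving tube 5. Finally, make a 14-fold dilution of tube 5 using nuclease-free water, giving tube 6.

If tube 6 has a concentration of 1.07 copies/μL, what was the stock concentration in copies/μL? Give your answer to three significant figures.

Step 1: 0.12 mL + 9.8 mL = 9.92 mL total → factor 9.92/0.12 = 82.667
Step 2: 6-fold → factor 6
Step 3: 60 μL + 420 μL = 480 μL total → factor 480/60 = 8
Step 4: 420 μL brought to 20.3 mL → factor 20300/420 = 48.333
Step 5: 450 μL + 1.9 mL = 2350 μL total → factor 2350/450 = 5.2222
Step 6: 14-fold → factor 14
Overall dilution factor = 82.667 × 6 × 8 × 48.333 × 5.2222 × 14 = 1.4022 × 10^7
Stock = 1.07 copies/μL × 1.4022 × 10^7 = 1.50 × 10^7 copies/μL

1.50 × 10^7 copies/μL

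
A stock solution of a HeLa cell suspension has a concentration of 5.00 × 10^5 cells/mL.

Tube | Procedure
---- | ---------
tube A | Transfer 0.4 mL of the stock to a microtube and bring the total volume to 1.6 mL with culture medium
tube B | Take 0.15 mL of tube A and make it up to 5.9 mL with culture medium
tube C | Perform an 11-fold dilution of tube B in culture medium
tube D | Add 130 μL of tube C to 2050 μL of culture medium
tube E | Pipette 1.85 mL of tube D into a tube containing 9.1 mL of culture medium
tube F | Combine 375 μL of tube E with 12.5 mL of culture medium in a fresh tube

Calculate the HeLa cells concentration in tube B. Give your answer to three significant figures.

3.18 × 10^3 cells/mL

Step 1: 0.4 mL brought to 1.6 mL → factor 1.6/0.4 = 4
Step 2: 0.15 mL brought to 5.9 mL → factor 5.9/0.15 = 39.333
Dilution factor through tube B = 4 × 39.333 = 157.33
[tube B] = 5.00 × 10^5 cells/mL / 157.33 = 3.18 × 10^3 cells/mL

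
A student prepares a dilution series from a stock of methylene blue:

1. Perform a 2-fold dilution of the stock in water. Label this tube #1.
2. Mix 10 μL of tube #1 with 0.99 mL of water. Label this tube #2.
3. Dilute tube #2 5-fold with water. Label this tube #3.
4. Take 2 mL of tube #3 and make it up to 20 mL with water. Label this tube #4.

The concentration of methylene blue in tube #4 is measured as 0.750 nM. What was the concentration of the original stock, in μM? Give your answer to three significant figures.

7.50 μM

Step 1: 2-fold → factor 2
Step 2: 10 μL + 0.99 mL = 1000 μL total → factor 1000/10 = 100
Step 3: 5-fold → factor 5
Step 4: 2 mL brought to 20 mL → factor 20/2 = 10
Overall dilution factor = 2 × 100 × 5 × 10 = 10000
Stock = 0.750 nM × 10000 = 7500 nM = 7.50 μM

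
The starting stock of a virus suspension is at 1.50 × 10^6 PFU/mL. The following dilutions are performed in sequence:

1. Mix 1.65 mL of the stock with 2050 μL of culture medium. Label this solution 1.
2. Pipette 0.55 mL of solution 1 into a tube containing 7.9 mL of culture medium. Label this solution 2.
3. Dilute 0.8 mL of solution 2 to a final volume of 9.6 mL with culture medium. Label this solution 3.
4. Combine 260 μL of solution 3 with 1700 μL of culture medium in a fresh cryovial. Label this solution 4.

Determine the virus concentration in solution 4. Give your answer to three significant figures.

481 PFU/mL

Step 1: 1.65 mL + 2050 μL = 3.7 mL total → factor 3.7/1.65 = 2.2424
Step 2: 0.55 mL + 7.9 mL = 8.45 mL total → factor 8.45/0.55 = 15.364
Step 3: 0.8 mL brought to 9.6 mL → factor 9.6/0.8 = 12
Step 4: 260 μL + 1700 μL = 1960 μL total → factor 1960/260 = 7.5385
Overall dilution factor = 2.2424 × 15.364 × 12 × 7.5385 = 3116.6
Final = 1.50 × 10^6 PFU/mL / 3116.6 = 481 PFU/mL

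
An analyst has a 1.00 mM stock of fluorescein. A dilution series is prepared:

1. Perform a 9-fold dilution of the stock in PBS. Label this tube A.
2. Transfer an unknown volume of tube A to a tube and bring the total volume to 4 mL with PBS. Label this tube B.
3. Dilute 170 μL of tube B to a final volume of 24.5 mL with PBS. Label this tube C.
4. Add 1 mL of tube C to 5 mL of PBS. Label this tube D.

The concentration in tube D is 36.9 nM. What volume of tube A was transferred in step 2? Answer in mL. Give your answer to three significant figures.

1.15 mL

Step 1: 9-fold → factor 9
Step 2: v brought to 4 mL → factor = 4 mL/v
Step 3: 170 μL brought to 24.5 mL → factor 24500/170 = 144.12
Step 4: 1 mL + 5 mL = 6 mL total → factor 6/1 = 6
Product of known-step factors = 7782.4
Overall factor = 1.00 mM / (36.9 nM) = 27100
Step-2 factor = 27100 / 7782.4 = 3.4823
v = 4 mL / 3.4823 = 1.15 mL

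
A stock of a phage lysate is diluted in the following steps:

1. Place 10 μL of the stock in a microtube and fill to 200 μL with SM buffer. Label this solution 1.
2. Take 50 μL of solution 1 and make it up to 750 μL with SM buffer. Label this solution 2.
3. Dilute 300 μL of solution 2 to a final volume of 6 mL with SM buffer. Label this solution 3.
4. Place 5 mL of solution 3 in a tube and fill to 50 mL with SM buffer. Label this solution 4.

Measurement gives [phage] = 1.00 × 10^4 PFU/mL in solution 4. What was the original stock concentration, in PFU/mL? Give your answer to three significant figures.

6.00 × 10^8 PFU/mL

Step 1: 10 μL brought to 200 μL → factor 200/10 = 20
Step 2: 50 μL brought to 750 μL → factor 750/50 = 15
Step 3: 300 μL brought to 6 mL → factor 6000/300 = 20
Step 4: 5 mL brought to 50 mL → factor 50/5 = 10
Overall dilution factor = 20 × 15 × 20 × 10 = 60000
Stock = 1.00 × 10^4 PFU/mL × 60000 = 6.00 × 10^8 PFU/mL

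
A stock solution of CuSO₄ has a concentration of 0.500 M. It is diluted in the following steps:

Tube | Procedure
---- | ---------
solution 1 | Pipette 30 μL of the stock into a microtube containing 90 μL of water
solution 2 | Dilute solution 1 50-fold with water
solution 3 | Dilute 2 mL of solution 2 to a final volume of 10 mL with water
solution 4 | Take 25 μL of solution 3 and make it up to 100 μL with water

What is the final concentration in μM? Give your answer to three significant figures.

125 μM

Step 1: 30 μL + 90 μL = 120 μL total → factor 120/30 = 4
Step 2: 50-fold → factor 50
Step 3: 2 mL brought to 10 mL → factor 10/2 = 5
Step 4: 25 μL brought to 100 μL → factor 100/25 = 4
Overall dilution factor = 4 × 50 × 5 × 4 = 4000
Final = 0.500 M / 4000 = 0.0001250 M = 125 μM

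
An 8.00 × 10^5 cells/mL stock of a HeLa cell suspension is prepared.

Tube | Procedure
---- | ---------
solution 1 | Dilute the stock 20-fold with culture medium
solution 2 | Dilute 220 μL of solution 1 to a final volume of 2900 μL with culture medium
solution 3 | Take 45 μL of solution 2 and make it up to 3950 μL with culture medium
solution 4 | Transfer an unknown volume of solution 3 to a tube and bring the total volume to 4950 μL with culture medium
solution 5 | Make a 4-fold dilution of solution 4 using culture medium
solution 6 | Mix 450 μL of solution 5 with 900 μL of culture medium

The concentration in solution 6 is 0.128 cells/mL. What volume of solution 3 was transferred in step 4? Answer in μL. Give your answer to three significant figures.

Step 1: 20-fold → factor 20
Step 2: 220 μL brought to 2900 μL → factor 2900/220 = 13.182
Step 3: 45 μL brought to 3950 μL → factor 3950/45 = 87.778
Step 4: v brought to 4950 μL → factor = 4950 μL/v
Step 5: 4-fold → factor 4
Step 6: 450 μL + 900 μL = 1350 μL total → factor 1350/450 = 3
Product of known-step factors = 2.777 × 10^5
Overall factor = 8.00 × 10^5 cells/mL / (0.128 cells/mL) = 6.25 × 10^6
Step-4 factor = 6.25 × 10^6 / 2.777 × 10^5 = 22.507
v = 4950 μL / 22.507 = 220 μL

220 μL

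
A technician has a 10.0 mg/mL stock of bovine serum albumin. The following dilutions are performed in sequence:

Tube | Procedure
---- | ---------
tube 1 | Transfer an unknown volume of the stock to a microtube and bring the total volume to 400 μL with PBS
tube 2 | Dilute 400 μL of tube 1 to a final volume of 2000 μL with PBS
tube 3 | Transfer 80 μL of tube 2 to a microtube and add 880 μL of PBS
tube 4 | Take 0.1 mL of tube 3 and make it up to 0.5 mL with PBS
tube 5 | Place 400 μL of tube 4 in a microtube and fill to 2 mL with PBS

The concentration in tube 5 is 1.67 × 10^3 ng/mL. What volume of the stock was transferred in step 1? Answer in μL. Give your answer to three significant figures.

Step 1: v brought to 400 μL → factor = 400 μL/v
Step 2: 400 μL brought to 2000 μL → factor 2000/400 = 5
Step 3: 80 μL + 880 μL = 960 μL total → factor 960/80 = 12
Step 4: 0.1 mL brought to 0.5 mL → factor 0.5/0.1 = 5
Step 5: 400 μL brought to 2 mL → factor 2000/400 = 5
Product of known-step factors = 1500
Overall factor = 10.0 mg/mL / (1.67 × 10^3 ng/mL) = 5988
Step-1 factor = 5988 / 1500 = 3.992
v = 400 μL / 3.992 = 100 μL

100 μL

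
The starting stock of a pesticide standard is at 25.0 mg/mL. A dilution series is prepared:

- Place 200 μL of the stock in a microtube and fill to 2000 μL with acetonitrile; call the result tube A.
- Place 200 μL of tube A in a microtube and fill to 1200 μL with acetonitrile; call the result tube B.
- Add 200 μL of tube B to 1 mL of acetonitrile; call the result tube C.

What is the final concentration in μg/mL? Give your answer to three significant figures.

Step 1: 200 μL brought to 2000 μL → factor 2000/200 = 10
Step 2: 200 μL brought to 1200 μL → factor 1200/200 = 6
Step 3: 200 μL + 1 mL = 1200 μL total → factor 1200/200 = 6
Overall dilution factor = 10 × 6 × 6 = 360
Final = 25.0 mg/mL / 360 = 0.06944 mg/mL = 69.4 μg/mL

69.4 μg/mL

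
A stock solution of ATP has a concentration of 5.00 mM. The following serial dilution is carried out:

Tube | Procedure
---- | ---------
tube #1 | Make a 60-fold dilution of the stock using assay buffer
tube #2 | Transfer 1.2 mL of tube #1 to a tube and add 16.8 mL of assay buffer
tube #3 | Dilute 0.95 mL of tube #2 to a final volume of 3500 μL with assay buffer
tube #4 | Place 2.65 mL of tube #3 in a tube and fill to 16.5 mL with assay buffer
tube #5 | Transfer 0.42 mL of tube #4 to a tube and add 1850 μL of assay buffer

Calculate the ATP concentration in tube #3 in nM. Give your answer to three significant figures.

1.51 × 10^3 nM

Step 1: 60-fold → factor 60
Step 2: 1.2 mL + 16.8 mL = 18 mL total → factor 18/1.2 = 15
Step 3: 0.95 mL brought to 3500 μL → factor 3.5/0.95 = 3.6842
Dilution factor through tube #3 = 60 × 15 × 3.6842 = 3315.8
[tube #3] = 5.00 mM / 3315.8 = 0.001508 mM = 1.51 × 10^3 nM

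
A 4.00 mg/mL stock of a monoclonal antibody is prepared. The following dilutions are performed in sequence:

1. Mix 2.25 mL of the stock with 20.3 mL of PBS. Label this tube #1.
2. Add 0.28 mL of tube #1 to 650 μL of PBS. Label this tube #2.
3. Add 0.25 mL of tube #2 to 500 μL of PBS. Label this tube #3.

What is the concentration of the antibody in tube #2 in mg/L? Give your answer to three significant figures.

120 mg/L

Step 1: 2.25 mL + 20.3 mL = 22.55 mL total → factor 22.55/2.25 = 10.022
Step 2: 0.28 mL + 650 μL = 0.93 mL total → factor 0.93/0.28 = 3.3214
Dilution factor through tube #2 = 10.022 × 3.3214 = 33.288
[tube #2] = 4.00 mg/mL / 33.288 = 0.1202 mg/mL = 120 mg/L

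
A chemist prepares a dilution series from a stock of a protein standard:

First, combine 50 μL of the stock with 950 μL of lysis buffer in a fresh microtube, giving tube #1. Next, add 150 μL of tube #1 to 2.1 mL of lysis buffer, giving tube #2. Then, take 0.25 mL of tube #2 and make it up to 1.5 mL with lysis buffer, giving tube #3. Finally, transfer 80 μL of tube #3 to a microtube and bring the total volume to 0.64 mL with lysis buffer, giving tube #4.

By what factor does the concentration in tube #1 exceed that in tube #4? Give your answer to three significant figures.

Step 1: 50 μL + 950 μL = 1000 μL total → factor 1000/50 = 20
Step 2: 150 μL + 2.1 mL = 2250 μL total → factor 2250/150 = 15
Step 3: 0.25 mL brought to 1.5 mL → factor 1.5/0.25 = 6
Step 4: 80 μL brought to 0.64 mL → factor 640/80 = 8
Dilution factor to tube #1 = 20; to tube #4 = 14400
[tube #1]/[tube #4] = (factor to tube #4)/(factor to tube #1) = 14400/20 = 720

720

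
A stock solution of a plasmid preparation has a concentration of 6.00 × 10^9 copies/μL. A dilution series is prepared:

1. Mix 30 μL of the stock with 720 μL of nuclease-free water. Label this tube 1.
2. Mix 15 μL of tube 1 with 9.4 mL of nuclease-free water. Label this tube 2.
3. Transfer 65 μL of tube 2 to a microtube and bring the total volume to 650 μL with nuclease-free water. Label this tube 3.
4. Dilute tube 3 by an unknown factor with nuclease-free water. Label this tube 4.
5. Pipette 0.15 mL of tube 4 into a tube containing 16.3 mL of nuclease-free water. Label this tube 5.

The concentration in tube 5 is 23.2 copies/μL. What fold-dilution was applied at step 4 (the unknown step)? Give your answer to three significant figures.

Step 1: 30 μL + 720 μL = 750 μL total → factor 750/30 = 25
Step 2: 15 μL + 9.4 mL = 9415 μL total → factor 9415/15 = 627.67
Step 3: 65 μL brought to 650 μL → factor 650/65 = 10
Step 4: unknown factor x
Step 5: 0.15 mL + 16.3 mL = 16.45 mL total → factor 16.45/0.15 = 109.67
Product of known-step factors = 1.7209 × 10^7
Overall factor = 6.00 × 10^9 copies/μL / (23.2 copies/μL) = 2.5862 × 10^8
x = 2.5862 × 10^8 / 1.7209 × 10^7 = 15.0

15.0-fold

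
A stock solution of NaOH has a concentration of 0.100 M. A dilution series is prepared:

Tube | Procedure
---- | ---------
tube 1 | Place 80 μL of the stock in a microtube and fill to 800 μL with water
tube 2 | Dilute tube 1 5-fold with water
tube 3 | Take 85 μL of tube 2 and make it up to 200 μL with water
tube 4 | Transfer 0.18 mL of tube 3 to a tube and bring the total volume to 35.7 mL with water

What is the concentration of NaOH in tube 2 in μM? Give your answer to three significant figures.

2.00 × 10^3 μM

Step 1: 80 μL brought to 800 μL → factor 800/80 = 10
Step 2: 5-fold → factor 5
Dilution factor through tube 2 = 10 × 5 = 50
[tube 2] = 0.100 M / 50 = 0.002000 M = 2.00 × 10^3 μM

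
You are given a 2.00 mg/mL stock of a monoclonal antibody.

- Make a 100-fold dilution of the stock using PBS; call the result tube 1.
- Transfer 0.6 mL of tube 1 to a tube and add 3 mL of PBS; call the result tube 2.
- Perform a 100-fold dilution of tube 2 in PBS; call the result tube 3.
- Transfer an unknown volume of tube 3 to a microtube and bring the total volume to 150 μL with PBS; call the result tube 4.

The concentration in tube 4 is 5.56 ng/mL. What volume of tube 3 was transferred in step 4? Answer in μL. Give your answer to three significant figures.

Step 1: 100-fold → factor 100
Step 2: 0.6 mL + 3 mL = 3.6 mL total → factor 3.6/0.6 = 6
Step 3: 100-fold → factor 100
Step 4: v brought to 150 μL → factor = 150 μL/v
Product of known-step factors = 60000
Overall factor = 2.00 mg/mL / (5.56 ng/mL) = 3.5971 × 10^5
Step-4 factor = 3.5971 × 10^5 / 60000 = 5.9952
v = 150 μL / 5.9952 = 25.0 μL

25.0 μL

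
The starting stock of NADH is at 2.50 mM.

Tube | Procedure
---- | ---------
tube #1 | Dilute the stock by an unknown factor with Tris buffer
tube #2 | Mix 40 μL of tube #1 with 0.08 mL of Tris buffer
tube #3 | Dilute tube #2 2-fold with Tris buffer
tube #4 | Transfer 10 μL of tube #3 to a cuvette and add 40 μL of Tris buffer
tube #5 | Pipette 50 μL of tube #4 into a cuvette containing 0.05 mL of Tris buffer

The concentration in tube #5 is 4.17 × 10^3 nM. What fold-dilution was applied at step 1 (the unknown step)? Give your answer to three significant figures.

Step 1: unknown factor x
Step 2: 40 μL + 0.08 mL = 120 μL total → factor 120/40 = 3
Step 3: 2-fold → factor 2
Step 4: 10 μL + 40 μL = 50 μL total → factor 50/10 = 5
Step 5: 50 μL + 0.05 mL = 100 μL total → factor 100/50 = 2
Product of known-step factors = 60
Overall factor = 2.50 mM / (4.17 × 10^3 nM) = 599.52
x = 599.52 / 60 = 9.99

9.99-fold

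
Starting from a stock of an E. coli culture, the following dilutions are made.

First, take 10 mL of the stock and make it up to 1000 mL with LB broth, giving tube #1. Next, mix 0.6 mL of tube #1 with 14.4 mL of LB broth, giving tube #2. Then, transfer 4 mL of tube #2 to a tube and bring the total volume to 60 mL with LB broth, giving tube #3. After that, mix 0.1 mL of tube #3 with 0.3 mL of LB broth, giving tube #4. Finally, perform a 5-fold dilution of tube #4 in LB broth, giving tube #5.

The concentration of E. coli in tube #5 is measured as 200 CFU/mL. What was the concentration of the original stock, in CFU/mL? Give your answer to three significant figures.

1.50 × 10^8 CFU/mL

Step 1: 10 mL brought to 1000 mL → factor 1000/10 = 100
Step 2: 0.6 mL + 14.4 mL = 15 mL total → factor 15/0.6 = 25
Step 3: 4 mL brought to 60 mL → factor 60/4 = 15
Step 4: 0.1 mL + 0.3 mL = 0.4 mL total → factor 0.4/0.1 = 4
Step 5: 5-fold → factor 5
Overall dilution factor = 100 × 25 × 15 × 4 × 5 = 7.5 × 10^5
Stock = 200 CFU/mL × 7.5 × 10^5 = 1.50 × 10^8 CFU/mL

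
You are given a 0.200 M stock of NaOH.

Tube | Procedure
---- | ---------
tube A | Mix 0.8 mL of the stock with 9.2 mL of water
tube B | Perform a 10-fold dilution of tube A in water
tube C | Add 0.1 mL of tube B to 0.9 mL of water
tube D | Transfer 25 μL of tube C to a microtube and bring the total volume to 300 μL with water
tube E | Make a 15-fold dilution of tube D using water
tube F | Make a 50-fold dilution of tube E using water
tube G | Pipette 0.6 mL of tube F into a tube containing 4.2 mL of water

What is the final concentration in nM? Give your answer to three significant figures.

2.22 nM

Step 1: 0.8 mL + 9.2 mL = 10 mL total → factor 10/0.8 = 12.5
Step 2: 10-fold → factor 10
Step 3: 0.1 mL + 0.9 mL = 1 mL total → factor 1/0.1 = 10
Step 4: 25 μL brought to 300 μL → factor 300/25 = 12
Step 5: 15-fold → factor 15
Step 6: 50-fold → factor 50
Step 7: 0.6 mL + 4.2 mL = 4.8 mL total → factor 4.8/0.6 = 8
Overall dilution factor = 12.5 × 10 × 10 × 12 × 15 × 50 × 8 = 9 × 10^7
Final = 0.200 M / 9 × 10^7 = 2.222 × 10^-9 M = 2.22 nM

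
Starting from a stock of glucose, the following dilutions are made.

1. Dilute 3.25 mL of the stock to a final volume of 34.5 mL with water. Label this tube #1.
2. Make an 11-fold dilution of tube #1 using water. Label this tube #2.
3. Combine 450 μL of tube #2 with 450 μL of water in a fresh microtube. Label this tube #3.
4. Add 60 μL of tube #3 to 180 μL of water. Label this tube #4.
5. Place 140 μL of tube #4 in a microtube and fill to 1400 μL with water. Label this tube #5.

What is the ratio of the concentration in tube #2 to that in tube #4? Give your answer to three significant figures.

8.00

Step 1: 3.25 mL brought to 34.5 mL → factor 34.5/3.25 = 10.615
Step 2: 11-fold → factor 11
Step 3: 450 μL + 450 μL = 900 μL total → factor 900/450 = 2
Step 4: 60 μL + 180 μL = 240 μL total → factor 240/60 = 4
Dilution factor to tube #2 = 116.77; to tube #4 = 934.15
[tube #2]/[tube #4] = (factor to tube #4)/(factor to tube #2) = 934.15/116.77 = 8.00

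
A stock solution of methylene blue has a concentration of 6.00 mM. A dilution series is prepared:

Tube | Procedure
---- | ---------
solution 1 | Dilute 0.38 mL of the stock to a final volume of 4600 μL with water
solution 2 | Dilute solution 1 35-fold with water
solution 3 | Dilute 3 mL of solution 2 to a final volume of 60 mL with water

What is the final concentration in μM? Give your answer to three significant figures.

Step 1: 0.38 mL brought to 4600 μL → factor 4.6/0.38 = 12.105
Step 2: 35-fold → factor 35
Step 3: 3 mL brought to 60 mL → factor 60/3 = 20
Overall dilution factor = 12.105 × 35 × 20 = 8473.7
Final = 6.00 mM / 8473.7 = 0.0007081 mM = 0.708 μM

0.708 μM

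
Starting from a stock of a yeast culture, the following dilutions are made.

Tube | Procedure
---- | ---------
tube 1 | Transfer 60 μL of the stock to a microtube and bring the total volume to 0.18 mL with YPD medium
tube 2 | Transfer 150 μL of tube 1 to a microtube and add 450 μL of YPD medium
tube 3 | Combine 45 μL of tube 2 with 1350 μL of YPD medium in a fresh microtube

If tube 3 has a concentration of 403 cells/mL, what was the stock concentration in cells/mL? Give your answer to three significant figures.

1.50 × 10^5 cells/mL

Step 1: 60 μL brought to 0.18 mL → factor 180/60 = 3
Step 2: 150 μL + 450 μL = 600 μL total → factor 600/150 = 4
Step 3: 45 μL + 1350 μL = 1395 μL total → factor 1395/45 = 31
Overall dilution factor = 3 × 4 × 31 = 372
Stock = 403 cells/mL × 372 = 1.50 × 10^5 cells/mL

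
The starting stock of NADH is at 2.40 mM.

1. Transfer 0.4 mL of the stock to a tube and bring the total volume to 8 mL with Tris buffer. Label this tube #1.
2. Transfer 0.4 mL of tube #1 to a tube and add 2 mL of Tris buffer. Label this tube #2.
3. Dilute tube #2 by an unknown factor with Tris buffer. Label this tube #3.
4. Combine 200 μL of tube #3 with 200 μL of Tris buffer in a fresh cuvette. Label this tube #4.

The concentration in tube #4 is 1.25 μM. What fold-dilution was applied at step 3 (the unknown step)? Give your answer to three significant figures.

Step 1: 0.4 mL brought to 8 mL → factor 8/0.4 = 20
Step 2: 0.4 mL + 2 mL = 2.4 mL total → factor 2.4/0.4 = 6
Step 3: unknown factor x
Step 4: 200 μL + 200 μL = 400 μL total → factor 400/200 = 2
Product of known-step factors = 240
Overall factor = 2.40 mM / (1.25 μM) = 1920
x = 1920 / 240 = 8.00

8.00-fold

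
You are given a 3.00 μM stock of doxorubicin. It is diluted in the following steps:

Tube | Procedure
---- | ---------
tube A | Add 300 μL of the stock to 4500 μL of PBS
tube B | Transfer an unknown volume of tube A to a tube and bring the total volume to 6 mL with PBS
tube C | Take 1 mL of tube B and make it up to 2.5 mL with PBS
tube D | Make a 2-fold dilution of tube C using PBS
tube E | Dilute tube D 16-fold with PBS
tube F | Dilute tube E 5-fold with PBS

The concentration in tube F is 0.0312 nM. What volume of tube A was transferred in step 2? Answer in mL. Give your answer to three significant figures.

Step 1: 300 μL + 4500 μL = 4800 μL total → factor 4800/300 = 16
Step 2: v brought to 6 mL → factor = 6 mL/v
Step 3: 1 mL brought to 2.5 mL → factor 2.5/1 = 2.5
Step 4: 2-fold → factor 2
Step 5: 16-fold → factor 16
Step 6: 5-fold → factor 5
Product of known-step factors = 6400
Overall factor = 3.00 μM / (0.0312 nM) = 96154
Step-2 factor = 96154 / 6400 = 15.024
v = 6 mL / 15.024 = 0.399 mL

0.399 mL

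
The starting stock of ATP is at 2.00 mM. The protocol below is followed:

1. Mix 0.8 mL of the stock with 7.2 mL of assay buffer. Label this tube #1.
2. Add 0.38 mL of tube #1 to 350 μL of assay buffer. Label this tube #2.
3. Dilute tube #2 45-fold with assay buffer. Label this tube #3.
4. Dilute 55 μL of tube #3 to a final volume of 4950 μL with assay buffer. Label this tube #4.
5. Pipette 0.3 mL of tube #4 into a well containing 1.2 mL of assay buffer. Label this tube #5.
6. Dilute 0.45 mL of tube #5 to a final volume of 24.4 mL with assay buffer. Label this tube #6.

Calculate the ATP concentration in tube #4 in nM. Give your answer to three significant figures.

25.7 nM

Step 1: 0.8 mL + 7.2 mL = 8 mL total → factor 8/0.8 = 10
Step 2: 0.38 mL + 350 μL = 0.73 mL total → factor 0.73/0.38 = 1.9211
Step 3: 45-fold → factor 45
Step 4: 55 μL brought to 4950 μL → factor 4950/55 = 90
Dilution factor through tube #4 = 10 × 1.9211 × 45 × 90 = 77803
[tube #4] = 2.00 mM / 77803 = 2.571 × 10^-5 mM = 25.7 nM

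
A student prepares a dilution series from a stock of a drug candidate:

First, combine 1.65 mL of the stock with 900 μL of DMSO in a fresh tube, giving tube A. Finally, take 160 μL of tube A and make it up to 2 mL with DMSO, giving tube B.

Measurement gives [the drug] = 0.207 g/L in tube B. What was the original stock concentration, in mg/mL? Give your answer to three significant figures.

Step 1: 1.65 mL + 900 μL = 2.55 mL total → factor 2.55/1.65 = 1.5455
Step 2: 160 μL brought to 2 mL → factor 2000/160 = 12.5
Overall dilution factor = 1.5455 × 12.5 = 19.318
Stock = 0.207 g/L × 19.318 = 3.999 g/L = 4.00 mg/mL

4.00 mg/mL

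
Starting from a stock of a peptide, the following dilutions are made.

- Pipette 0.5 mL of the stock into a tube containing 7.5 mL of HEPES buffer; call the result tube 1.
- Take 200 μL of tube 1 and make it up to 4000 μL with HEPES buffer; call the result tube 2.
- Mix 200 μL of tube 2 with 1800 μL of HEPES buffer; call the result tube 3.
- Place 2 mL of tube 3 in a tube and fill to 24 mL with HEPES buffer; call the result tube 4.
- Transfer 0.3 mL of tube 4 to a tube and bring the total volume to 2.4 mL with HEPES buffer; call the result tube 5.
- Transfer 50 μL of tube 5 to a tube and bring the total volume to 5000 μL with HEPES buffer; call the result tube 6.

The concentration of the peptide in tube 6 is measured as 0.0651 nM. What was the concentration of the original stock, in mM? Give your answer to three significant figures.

Step 1: 0.5 mL + 7.5 mL = 8 mL total → factor 8/0.5 = 16
Step 2: 200 μL brought to 4000 μL → factor 4000/200 = 20
Step 3: 200 μL + 1800 μL = 2000 μL total → factor 2000/200 = 10
Step 4: 2 mL brought to 24 mL → factor 24/2 = 12
Step 5: 0.3 mL brought to 2.4 mL → factor 2.4/0.3 = 8
Step 6: 50 μL brought to 5000 μL → factor 5000/50 = 100
Overall dilution factor = 16 × 20 × 10 × 12 × 8 × 100 = 3.072 × 10^7
Stock = 0.0651 nM × 3.072 × 10^7 = 2.000 × 10^6 nM = 2.00 mM

2.00 mM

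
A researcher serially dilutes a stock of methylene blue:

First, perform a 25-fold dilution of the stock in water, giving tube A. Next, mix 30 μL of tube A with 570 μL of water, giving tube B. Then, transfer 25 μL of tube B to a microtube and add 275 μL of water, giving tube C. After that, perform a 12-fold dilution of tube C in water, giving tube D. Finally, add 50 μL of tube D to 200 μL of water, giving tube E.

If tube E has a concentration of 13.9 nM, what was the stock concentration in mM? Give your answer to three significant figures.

Step 1: 25-fold → factor 25
Step 2: 30 μL + 570 μL = 600 μL total → factor 600/30 = 20
Step 3: 25 μL + 275 μL = 300 μL total → factor 300/25 = 12
Step 4: 12-fold → factor 12
Step 5: 50 μL + 200 μL = 250 μL total → factor 250/50 = 5
Overall dilution factor = 25 × 20 × 12 × 12 × 5 = 3.6 × 10^5
Stock = 13.9 nM × 3.6 × 10^5 = 5.004 × 10^6 nM = 5.00 mM

5.00 mM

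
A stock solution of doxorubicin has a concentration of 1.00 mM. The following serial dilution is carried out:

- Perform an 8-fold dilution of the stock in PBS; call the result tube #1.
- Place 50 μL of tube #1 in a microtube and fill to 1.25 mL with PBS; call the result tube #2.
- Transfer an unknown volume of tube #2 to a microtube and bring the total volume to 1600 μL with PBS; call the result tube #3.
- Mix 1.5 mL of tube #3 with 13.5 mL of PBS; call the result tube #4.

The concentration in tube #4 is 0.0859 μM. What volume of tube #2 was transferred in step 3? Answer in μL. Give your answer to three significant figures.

Step 1: 8-fold → factor 8
Step 2: 50 μL brought to 1.25 mL → factor 1250/50 = 25
Step 3: v brought to 1600 μL → factor = 1600 μL/v
Step 4: 1.5 mL + 13.5 mL = 15 mL total → factor 15/1.5 = 10
Product of known-step factors = 2000
Overall factor = 1.00 mM / (0.0859 μM) = 11641
Step-3 factor = 11641 / 2000 = 5.8207
v = 1600 μL / 5.8207 = 275 μL

275 μL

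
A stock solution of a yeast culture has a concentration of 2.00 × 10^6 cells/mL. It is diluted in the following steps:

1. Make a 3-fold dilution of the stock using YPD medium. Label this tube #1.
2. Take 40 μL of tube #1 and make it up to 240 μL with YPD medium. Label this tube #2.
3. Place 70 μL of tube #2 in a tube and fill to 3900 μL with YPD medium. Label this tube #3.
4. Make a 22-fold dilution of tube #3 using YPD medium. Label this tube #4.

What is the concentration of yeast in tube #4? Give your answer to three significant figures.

Step 1: 3-fold → factor 3
Step 2: 40 μL brought to 240 μL → factor 240/40 = 6
Step 3: 70 μL brought to 3900 μL → factor 3900/70 = 55.714
Step 4: 22-fold → factor 22
Dilution factor through tube #4 = 3 × 6 × 55.714 × 22 = 22063
[tube #4] = 2.00 × 10^6 cells/mL / 22063 = 90.7 cells/mL

90.7 cells/mL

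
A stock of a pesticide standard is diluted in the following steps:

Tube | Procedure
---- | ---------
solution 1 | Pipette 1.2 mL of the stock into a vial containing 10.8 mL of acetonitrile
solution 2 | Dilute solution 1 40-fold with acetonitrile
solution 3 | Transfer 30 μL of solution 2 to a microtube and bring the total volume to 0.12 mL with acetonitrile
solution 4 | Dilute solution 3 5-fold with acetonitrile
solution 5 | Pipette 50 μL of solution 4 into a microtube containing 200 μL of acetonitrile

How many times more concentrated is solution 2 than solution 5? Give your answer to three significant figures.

Step 1: 1.2 mL + 10.8 mL = 12 mL total → factor 12/1.2 = 10
Step 2: 40-fold → factor 40
Step 3: 30 μL brought to 0.12 mL → factor 120/30 = 4
Step 4: 5-fold → factor 5
Step 5: 50 μL + 200 μL = 250 μL total → factor 250/50 = 5
Dilution factor to solution 2 = 400; to solution 5 = 40000
[solution 2]/[solution 5] = (factor to solution 5)/(factor to solution 2) = 40000/400 = 100

100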